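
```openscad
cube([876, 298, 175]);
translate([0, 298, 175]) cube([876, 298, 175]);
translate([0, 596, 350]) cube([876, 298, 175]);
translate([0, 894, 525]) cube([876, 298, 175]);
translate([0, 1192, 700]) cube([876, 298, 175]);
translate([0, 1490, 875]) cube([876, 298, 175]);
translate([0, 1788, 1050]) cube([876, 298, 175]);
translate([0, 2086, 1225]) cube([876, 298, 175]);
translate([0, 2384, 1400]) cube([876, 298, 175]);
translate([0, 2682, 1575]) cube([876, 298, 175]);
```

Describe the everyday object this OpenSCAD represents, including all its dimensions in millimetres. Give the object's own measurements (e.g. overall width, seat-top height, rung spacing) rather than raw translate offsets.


A straight staircase of 10 solid steps. Each step is 876 mm wide (x), 298 mm deep (y, the going) and 175 mm tall (the rise). The first step rests on the floor; each subsequent step sits one going further in +y and one rise higher in +z, directly behind and above the previous step with no overlap.


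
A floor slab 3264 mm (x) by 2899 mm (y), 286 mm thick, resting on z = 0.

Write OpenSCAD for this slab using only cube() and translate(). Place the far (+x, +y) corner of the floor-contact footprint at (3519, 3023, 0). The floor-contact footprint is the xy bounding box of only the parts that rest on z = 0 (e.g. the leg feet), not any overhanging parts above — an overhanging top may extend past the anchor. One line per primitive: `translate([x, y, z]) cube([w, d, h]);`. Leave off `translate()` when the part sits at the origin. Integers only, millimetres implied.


translate([255, 124, 0]) cube([3264, 2899, 286]);


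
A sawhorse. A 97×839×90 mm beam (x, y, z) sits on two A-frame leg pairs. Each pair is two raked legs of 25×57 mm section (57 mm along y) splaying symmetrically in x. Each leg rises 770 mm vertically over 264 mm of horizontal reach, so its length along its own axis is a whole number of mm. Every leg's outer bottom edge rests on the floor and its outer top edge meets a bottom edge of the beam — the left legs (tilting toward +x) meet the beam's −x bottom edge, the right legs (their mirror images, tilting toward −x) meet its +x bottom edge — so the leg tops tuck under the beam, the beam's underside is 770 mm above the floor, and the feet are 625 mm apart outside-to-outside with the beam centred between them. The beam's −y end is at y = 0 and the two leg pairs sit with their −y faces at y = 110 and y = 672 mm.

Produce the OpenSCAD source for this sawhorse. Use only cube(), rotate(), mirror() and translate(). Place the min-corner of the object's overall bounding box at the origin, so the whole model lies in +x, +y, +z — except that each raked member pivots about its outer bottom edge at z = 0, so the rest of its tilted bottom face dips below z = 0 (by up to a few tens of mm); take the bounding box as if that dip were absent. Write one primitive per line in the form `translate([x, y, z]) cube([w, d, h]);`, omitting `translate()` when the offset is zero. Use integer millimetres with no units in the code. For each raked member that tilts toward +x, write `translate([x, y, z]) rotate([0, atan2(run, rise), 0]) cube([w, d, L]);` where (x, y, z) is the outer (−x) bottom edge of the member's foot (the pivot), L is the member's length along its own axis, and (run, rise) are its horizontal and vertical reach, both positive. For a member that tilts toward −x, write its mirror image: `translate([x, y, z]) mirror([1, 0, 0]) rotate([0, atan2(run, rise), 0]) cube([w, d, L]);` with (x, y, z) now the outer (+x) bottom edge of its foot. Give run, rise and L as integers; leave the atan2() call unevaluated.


translate([264, 0, 770]) cube([97, 839, 90]);
translate([0, 110, 0]) rotate([0, atan2(264, 770), 0]) cube([25, 57, 814]);
translate([625, 110, 0]) mirror([1, 0, 0]) rotate([0, atan2(264, 770), 0]) cube([25, 57, 814]);
translate([0, 672, 0]) rotate([0, atan2(264, 770), 0]) cube([25, 57, 814]);
translate([625, 672, 0]) mirror([1, 0, 0]) rotate([0, atan2(264, 770), 0]) cube([25, 57, 814]);


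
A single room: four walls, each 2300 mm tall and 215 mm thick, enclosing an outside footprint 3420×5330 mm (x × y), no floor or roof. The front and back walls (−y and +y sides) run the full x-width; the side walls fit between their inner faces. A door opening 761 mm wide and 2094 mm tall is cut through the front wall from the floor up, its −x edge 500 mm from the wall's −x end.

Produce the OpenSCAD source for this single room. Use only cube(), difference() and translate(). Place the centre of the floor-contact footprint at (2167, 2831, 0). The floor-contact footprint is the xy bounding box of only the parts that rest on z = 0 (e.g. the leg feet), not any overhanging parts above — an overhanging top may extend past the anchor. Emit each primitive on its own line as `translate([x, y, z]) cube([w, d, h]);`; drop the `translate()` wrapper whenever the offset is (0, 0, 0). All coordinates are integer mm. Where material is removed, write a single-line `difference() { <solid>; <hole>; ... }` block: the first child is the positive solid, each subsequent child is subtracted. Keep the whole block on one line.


difference() { translate([457, 166, 0]) cube([3420, 215, 2300]); translate([957, 166, 0]) cube([761, 215, 2094]); }
translate([457, 5281, 0]) cube([3420, 215, 2300]);
translate([457, 381, 0]) cube([215, 4900, 2300]);
translate([3662, 381, 0]) cube([215, 4900, 2300]);


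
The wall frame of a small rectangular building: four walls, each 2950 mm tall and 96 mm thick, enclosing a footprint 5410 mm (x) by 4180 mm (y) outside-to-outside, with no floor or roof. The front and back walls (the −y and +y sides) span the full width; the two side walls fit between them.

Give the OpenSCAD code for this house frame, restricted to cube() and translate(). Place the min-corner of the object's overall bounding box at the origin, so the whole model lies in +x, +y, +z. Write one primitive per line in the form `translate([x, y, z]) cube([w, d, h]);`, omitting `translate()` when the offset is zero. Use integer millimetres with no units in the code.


cube([5410, 96, 2950]);
translate([0, 4084, 0]) cube([5410, 96, 2950]);
translate([0, 96, 0]) cube([96, 3988, 2950]);
translate([5314, 96, 0]) cube([96, 3988, 2950]);


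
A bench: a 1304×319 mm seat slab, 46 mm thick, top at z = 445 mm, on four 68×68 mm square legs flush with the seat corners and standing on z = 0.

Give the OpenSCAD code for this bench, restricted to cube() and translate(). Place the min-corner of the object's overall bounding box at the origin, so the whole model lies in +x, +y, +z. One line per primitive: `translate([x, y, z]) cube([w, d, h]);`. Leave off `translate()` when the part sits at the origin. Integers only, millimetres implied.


// leg_h = 445 − 46 = 399
translate([0, 0, 399]) cube([1304, 319, 46]);
cube([68, 68, 399]);
translate([0, 251, 0]) cube([68, 68, 399]);
translate([1236, 0, 0]) cube([68, 68, 399]);
translate([1236, 251, 0]) cube([68, 68, 399]);


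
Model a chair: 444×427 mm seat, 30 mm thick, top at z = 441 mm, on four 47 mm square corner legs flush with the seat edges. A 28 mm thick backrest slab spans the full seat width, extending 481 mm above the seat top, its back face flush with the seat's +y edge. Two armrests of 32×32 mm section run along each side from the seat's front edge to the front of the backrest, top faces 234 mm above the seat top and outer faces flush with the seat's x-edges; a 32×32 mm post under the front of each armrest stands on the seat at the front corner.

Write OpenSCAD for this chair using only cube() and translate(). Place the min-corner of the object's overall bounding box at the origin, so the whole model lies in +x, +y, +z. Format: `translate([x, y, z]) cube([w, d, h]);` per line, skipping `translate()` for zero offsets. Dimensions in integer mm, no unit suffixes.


translate([0, 0, 411]) cube([444, 427, 30]);
cube([47, 47, 411]);
translate([397, 0, 0]) cube([47, 47, 411]);
translate([0, 380, 0]) cube([47, 47, 411]);
translate([397, 380, 0]) cube([47, 47, 411]);
translate([0, 399, 441]) cube([444, 28, 481]);
translate([0, 0, 643]) cube([32, 399, 32]);
translate([412, 0, 643]) cube([32, 399, 32]);
translate([0, 0, 441]) cube([32, 32, 202]);
translate([412, 0, 441]) cube([32, 32, 202]);


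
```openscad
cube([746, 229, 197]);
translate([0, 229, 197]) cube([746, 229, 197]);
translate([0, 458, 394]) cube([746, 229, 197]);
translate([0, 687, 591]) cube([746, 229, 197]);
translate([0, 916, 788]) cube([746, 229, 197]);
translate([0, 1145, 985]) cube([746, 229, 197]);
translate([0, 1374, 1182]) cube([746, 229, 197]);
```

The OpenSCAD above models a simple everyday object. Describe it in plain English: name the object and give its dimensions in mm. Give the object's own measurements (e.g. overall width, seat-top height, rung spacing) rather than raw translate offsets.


A straight staircase of 7 solid steps. Each step is 746 mm wide (x), 229 mm deep (y, the going) and 197 mm tall (the rise). The first step rests on the floor; each subsequent step sits one going further in +y and one rise higher in +z, directly behind and above the previous step with no overlap.


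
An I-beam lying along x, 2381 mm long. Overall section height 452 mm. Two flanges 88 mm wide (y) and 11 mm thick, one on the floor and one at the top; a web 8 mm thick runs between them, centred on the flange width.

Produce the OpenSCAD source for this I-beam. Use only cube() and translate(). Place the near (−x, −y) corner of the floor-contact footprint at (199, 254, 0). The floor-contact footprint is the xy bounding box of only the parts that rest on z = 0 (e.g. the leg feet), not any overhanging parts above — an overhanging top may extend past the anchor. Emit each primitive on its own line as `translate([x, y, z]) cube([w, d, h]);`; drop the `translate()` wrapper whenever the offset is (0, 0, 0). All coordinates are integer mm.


translate([199, 254, 0]) cube([2381, 88, 11]);
translate([199, 294, 11]) cube([2381, 8, 430]);
translate([199, 254, 441]) cube([2381, 88, 11]);


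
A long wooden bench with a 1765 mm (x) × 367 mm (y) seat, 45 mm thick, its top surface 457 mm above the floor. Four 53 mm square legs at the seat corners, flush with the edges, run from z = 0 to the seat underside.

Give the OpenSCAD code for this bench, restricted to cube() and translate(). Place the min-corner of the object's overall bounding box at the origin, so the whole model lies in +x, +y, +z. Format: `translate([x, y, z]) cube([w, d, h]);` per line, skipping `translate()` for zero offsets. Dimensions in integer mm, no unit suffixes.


translate([0, 0, 412]) cube([1765, 367, 45]);
cube([53, 53, 412]);
translate([0, 314, 0]) cube([53, 53, 412]);
translate([1712, 0, 0]) cube([53, 53, 412]);
translate([1712, 314, 0]) cube([53, 53, 412]);


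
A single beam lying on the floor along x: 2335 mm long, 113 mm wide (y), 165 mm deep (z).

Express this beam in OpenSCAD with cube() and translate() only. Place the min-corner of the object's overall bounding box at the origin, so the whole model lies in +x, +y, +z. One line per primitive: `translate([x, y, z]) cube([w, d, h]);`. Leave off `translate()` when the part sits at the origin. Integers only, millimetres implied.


cube([2335, 113, 165]);


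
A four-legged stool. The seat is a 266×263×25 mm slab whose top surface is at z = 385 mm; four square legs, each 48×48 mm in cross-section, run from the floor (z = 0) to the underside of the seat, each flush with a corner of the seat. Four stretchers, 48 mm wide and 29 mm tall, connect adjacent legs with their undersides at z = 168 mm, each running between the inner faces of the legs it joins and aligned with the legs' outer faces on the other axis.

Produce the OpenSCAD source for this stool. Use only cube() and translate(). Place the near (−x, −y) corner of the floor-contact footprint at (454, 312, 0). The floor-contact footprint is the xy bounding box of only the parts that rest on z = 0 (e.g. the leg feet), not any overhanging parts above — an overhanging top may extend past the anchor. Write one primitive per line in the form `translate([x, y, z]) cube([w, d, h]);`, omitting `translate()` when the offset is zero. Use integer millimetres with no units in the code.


translate([454, 312, 360]) cube([266, 263, 25]);
translate([454, 312, 0]) cube([48, 48, 360]);
translate([672, 312, 0]) cube([48, 48, 360]);
translate([454, 527, 0]) cube([48, 48, 360]);
translate([672, 527, 0]) cube([48, 48, 360]);
translate([502, 312, 168]) cube([170, 48, 29]);
translate([502, 527, 168]) cube([170, 48, 29]);
translate([454, 360, 168]) cube([48, 167, 29]);
translate([672, 360, 168]) cube([48, 167, 29]);


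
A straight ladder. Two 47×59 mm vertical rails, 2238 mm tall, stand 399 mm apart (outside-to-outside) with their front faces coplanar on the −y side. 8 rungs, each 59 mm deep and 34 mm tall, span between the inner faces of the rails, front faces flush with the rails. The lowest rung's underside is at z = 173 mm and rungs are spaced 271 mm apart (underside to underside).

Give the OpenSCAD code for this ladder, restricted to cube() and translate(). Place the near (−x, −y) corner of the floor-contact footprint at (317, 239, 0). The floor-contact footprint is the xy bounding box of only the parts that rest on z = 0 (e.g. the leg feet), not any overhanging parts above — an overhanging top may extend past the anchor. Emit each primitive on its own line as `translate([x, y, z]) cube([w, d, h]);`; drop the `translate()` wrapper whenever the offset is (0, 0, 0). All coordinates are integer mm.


translate([317, 239, 0]) cube([47, 59, 2238]);
translate([669, 239, 0]) cube([47, 59, 2238]);
translate([364, 239, 173]) cube([305, 59, 34]);
translate([364, 239, 444]) cube([305, 59, 34]);
translate([364, 239, 715]) cube([305, 59, 34]);
translate([364, 239, 986]) cube([305, 59, 34]);
translate([364, 239, 1257]) cube([305, 59, 34]);
translate([364, 239, 1528]) cube([305, 59, 34]);
translate([364, 239, 1799]) cube([305, 59, 34]);
translate([364, 239, 2070]) cube([305, 59, 34]);


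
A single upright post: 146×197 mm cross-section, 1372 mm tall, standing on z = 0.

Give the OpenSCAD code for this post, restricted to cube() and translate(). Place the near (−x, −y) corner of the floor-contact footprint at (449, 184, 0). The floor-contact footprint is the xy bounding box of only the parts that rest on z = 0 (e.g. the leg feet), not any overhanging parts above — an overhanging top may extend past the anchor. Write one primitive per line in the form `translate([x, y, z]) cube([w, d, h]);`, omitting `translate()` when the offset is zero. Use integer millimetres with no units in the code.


translate([449, 184, 0]) cube([146, 197, 1372]);


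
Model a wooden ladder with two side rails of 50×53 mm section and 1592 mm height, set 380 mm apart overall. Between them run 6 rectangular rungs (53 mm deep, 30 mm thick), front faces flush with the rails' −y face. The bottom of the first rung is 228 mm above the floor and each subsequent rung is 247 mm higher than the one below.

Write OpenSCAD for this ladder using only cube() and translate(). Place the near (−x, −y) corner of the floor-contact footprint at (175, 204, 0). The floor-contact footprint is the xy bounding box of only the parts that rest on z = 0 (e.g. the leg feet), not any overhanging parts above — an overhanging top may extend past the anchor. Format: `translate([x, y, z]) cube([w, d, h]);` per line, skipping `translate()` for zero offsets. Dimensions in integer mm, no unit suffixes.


translate([175, 204, 0]) cube([50, 53, 1592]);
translate([505, 204, 0]) cube([50, 53, 1592]);
translate([225, 204, 228]) cube([280, 53, 30]);
translate([225, 204, 475]) cube([280, 53, 30]);
translate([225, 204, 722]) cube([280, 53, 30]);
translate([225, 204, 969]) cube([280, 53, 30]);
translate([225, 204, 1216]) cube([280, 53, 30]);
translate([225, 204, 1463]) cube([280, 53, 30]);


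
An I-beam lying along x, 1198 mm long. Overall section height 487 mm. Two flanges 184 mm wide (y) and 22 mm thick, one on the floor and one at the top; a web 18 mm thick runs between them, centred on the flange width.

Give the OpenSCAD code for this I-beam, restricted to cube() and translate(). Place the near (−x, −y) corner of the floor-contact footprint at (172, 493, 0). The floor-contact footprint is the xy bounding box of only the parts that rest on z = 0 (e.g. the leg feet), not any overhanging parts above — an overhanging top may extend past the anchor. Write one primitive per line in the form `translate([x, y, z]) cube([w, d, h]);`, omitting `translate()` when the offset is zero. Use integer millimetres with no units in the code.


translate([172, 493, 0]) cube([1198, 184, 22]);
translate([172, 576, 22]) cube([1198, 18, 443]);
translate([172, 493, 465]) cube([1198, 184, 22]);


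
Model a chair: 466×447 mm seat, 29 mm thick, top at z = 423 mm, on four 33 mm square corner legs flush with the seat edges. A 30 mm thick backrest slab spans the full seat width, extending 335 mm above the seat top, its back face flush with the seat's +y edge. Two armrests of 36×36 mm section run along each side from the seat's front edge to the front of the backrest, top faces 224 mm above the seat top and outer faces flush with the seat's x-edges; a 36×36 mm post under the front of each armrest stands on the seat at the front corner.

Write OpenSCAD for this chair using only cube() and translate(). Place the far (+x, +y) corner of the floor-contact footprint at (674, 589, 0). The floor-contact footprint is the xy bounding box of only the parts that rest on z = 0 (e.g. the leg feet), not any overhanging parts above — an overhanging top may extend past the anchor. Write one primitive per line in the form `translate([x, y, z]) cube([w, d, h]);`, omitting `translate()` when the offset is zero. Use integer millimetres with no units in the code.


translate([208, 142, 394]) cube([466, 447, 29]);
translate([208, 142, 0]) cube([33, 33, 394]);
translate([641, 142, 0]) cube([33, 33, 394]);
translate([208, 556, 0]) cube([33, 33, 394]);
translate([641, 556, 0]) cube([33, 33, 394]);
translate([208, 559, 423]) cube([466, 30, 335]);
translate([208, 142, 611]) cube([36, 417, 36]);
translate([638, 142, 611]) cube([36, 417, 36]);
translate([208, 142, 423]) cube([36, 36, 188]);
translate([638, 142, 423]) cube([36, 36, 188]);


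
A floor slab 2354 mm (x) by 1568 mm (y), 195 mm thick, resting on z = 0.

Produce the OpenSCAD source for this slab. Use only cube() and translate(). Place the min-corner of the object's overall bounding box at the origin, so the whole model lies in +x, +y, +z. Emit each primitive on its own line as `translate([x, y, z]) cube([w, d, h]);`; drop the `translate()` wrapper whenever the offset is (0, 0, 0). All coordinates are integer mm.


cube([2354, 1568, 195]);


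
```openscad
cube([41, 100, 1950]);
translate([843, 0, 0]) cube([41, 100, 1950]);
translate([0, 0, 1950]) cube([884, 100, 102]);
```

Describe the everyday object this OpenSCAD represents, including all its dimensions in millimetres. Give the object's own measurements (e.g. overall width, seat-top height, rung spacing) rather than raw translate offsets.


A door frame. The clear opening is 802 mm wide and 1950 mm high. Two 41 mm wide jambs, 100 mm deep, stand either side of the opening from the floor to the top of the opening. A 102 mm thick head sits across the top of both jambs, spanning the full outside width of the frame.


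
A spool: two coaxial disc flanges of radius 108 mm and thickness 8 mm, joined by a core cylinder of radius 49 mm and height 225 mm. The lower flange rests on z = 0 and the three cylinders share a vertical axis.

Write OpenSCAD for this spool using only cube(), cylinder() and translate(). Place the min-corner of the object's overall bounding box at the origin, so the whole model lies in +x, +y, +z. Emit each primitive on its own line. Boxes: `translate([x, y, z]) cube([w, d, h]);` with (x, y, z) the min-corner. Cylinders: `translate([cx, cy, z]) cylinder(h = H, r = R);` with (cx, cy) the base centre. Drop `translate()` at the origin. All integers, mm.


translate([108, 108, 0]) cylinder(h = 8, r = 108);
translate([108, 108, 8]) cylinder(h = 225, r = 49);
translate([108, 108, 233]) cylinder(h = 8, r = 108);


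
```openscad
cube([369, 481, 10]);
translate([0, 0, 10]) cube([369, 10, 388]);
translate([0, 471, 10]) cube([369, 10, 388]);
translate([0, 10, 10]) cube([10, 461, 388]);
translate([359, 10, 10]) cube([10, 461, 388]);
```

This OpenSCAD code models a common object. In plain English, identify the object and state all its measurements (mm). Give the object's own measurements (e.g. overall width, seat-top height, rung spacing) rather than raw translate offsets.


An open-topped rectangular box: outside dimensions 369×481×398 mm, with a uniform wall and base thickness of 10 mm. The base is a full 369×481 slab on the floor; four walls sit on top of the base. The front and back walls (the −y and +y sides) span the full width; the two side walls fit between them.


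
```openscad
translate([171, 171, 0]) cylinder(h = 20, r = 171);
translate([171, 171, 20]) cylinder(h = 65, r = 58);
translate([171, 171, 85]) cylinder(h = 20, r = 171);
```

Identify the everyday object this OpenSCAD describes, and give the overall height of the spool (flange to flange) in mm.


A spool. The overall height is 105 mm.

Three coaxial cylinders, large–small–large — a spool. Two 20 mm flanges and a 65 mm core give 20 + 65 + 20 = 105 mm.


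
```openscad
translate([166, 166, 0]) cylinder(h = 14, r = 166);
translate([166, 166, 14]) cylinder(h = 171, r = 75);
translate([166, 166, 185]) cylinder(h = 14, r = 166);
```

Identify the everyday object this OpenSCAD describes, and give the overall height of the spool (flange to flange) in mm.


A spool. The overall height is 199 mm.

Three coaxial cylinders, large–small–large — a spool. Two 14 mm flanges and a 171 mm core give 14 + 171 + 14 = 199 mm.


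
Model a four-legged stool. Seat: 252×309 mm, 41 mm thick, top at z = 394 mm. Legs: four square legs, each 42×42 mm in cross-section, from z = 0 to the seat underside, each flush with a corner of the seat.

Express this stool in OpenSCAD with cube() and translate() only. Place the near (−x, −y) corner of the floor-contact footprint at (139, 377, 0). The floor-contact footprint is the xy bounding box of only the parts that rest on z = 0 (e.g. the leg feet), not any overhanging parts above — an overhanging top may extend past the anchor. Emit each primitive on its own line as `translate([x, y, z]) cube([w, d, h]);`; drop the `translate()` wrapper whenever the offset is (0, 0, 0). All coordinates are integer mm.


// leg_h = 394 - 41 = 353
translate([139, 377, 353]) cube([252, 309, 41]);
translate([139, 377, 0]) cube([42, 42, 353]);
translate([349, 377, 0]) cube([42, 42, 353]);
translate([139, 644, 0]) cube([42, 42, 353]);
translate([349, 644, 0]) cube([42, 42, 353]);


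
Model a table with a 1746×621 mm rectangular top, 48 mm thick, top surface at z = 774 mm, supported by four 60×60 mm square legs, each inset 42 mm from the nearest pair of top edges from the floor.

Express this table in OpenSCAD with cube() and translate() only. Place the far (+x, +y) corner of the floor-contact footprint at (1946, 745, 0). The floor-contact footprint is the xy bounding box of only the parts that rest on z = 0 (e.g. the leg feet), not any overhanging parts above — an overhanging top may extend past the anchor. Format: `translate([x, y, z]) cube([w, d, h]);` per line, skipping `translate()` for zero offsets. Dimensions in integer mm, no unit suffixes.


// leg_h = 774 - 48 = 726
translate([242, 166, 726]) cube([1746, 621, 48]);
translate([284, 208, 0]) cube([60, 60, 726]);
translate([1886, 208, 0]) cube([60, 60, 726]);
translate([284, 685, 0]) cube([60, 60, 726]);
translate([1886, 685, 0]) cube([60, 60, 726]);


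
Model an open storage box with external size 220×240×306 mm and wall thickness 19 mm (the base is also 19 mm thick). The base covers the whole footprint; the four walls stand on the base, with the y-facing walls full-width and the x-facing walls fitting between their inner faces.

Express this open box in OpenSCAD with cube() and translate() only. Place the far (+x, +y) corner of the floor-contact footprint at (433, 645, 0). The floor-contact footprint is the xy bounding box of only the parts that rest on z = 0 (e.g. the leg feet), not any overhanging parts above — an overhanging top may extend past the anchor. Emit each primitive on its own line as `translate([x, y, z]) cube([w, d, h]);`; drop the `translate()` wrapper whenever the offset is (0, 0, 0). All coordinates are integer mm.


translate([213, 405, 0]) cube([220, 240, 19]);
translate([213, 405, 19]) cube([220, 19, 287]);
translate([213, 626, 19]) cube([220, 19, 287]);
translate([213, 424, 19]) cube([19, 202, 287]);
translate([414, 424, 19]) cube([19, 202, 287]);


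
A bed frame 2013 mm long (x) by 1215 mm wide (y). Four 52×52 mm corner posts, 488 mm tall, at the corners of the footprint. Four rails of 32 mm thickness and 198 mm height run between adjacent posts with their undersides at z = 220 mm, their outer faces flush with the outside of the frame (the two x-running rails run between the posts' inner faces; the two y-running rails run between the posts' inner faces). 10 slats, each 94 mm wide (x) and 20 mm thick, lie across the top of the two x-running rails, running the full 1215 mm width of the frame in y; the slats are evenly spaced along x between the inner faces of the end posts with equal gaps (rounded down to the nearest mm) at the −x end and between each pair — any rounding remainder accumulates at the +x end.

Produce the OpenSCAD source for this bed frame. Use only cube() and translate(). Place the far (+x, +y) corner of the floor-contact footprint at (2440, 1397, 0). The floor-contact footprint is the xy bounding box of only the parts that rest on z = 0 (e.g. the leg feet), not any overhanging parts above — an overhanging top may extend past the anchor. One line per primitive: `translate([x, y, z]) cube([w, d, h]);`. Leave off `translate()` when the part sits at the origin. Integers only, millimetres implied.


translate([427, 182, 0]) cube([52, 52, 488]);
translate([427, 1345, 0]) cube([52, 52, 488]);
translate([2388, 182, 0]) cube([52, 52, 488]);
translate([2388, 1345, 0]) cube([52, 52, 488]);
translate([479, 182, 220]) cube([1909, 32, 198]);
translate([479, 1365, 220]) cube([1909, 32, 198]);
translate([427, 234, 220]) cube([32, 1111, 198]);
translate([2408, 234, 220]) cube([32, 1111, 198]);
translate([567, 182, 418]) cube([94, 1215, 20]);
translate([749, 182, 418]) cube([94, 1215, 20]);
translate([931, 182, 418]) cube([94, 1215, 20]);
translate([1113, 182, 418]) cube([94, 1215, 20]);
translate([1295, 182, 418]) cube([94, 1215, 20]);
translate([1477, 182, 418]) cube([94, 1215, 20]);
translate([1659, 182, 418]) cube([94, 1215, 20]);
translate([1841, 182, 418]) cube([94, 1215, 20]);
translate([2023, 182, 418]) cube([94, 1215, 20]);
translate([2205, 182, 418]) cube([94, 1215, 20]);


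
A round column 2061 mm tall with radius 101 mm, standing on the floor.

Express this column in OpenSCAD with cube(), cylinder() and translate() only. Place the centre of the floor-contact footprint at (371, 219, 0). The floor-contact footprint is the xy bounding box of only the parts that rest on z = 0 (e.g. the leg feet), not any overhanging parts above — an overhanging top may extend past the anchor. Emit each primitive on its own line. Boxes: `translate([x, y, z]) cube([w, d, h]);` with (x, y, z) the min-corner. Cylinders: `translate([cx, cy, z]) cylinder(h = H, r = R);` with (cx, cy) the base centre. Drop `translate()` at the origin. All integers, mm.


translate([371, 219, 0]) cylinder(h = 2061, r = 101);


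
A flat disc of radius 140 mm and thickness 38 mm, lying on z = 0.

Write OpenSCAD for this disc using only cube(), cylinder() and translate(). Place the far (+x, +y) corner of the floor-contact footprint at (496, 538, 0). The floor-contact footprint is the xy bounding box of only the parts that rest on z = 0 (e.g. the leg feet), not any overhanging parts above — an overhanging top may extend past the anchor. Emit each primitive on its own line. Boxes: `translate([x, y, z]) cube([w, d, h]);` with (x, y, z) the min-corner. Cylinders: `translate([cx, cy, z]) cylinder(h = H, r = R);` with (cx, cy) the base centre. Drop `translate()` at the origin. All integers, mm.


translate([356, 398, 0]) cylinder(h = 38, r = 140);


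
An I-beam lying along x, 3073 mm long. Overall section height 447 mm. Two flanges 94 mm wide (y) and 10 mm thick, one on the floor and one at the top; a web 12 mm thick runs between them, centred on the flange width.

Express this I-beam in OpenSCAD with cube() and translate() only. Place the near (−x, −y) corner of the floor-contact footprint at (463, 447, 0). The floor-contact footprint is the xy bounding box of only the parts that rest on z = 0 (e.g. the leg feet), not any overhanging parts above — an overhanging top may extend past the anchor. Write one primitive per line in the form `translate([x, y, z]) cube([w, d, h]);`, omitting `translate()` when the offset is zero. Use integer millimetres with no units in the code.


translate([463, 447, 0]) cube([3073, 94, 10]);
translate([463, 488, 10]) cube([3073, 12, 427]);
translate([463, 447, 437]) cube([3073, 94, 10]);


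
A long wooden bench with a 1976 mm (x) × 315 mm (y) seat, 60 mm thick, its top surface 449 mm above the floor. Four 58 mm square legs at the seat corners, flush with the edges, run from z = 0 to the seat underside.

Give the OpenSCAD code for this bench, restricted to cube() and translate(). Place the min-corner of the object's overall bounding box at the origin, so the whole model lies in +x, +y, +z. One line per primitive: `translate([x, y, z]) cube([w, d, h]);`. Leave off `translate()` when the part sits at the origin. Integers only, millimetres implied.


// leg_h = 449 − 60 = 389
translate([0, 0, 389]) cube([1976, 315, 60]);
cube([58, 58, 389]);
translate([0, 257, 0]) cube([58, 58, 389]);
translate([1918, 0, 0]) cube([58, 58, 389]);
translate([1918, 257, 0]) cube([58, 58, 389]);


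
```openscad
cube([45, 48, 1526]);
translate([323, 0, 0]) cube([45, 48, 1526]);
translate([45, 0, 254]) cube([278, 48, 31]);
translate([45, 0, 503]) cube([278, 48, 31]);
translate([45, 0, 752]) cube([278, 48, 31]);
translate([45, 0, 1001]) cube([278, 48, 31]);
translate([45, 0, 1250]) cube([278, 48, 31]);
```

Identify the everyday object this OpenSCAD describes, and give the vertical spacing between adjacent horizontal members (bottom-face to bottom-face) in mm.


A ladder. The rung spacing is 249 mm.

Two tall 45×48 posts with 5 short bars between them — a ladder. Adjacent rungs sit at z = 254 and z = 503, so the spacing is 503 − 254 = 249 mm.


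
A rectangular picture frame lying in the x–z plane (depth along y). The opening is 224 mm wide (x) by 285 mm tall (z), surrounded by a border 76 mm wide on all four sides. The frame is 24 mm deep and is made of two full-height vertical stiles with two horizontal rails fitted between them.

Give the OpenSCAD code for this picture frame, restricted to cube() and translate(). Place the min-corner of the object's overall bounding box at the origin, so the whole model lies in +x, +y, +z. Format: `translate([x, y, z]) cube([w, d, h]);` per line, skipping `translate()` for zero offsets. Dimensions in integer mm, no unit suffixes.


cube([76, 24, 437]);
translate([300, 0, 0]) cube([76, 24, 437]);
translate([76, 0, 0]) cube([224, 24, 76]);
translate([76, 0, 361]) cube([224, 24, 76]);


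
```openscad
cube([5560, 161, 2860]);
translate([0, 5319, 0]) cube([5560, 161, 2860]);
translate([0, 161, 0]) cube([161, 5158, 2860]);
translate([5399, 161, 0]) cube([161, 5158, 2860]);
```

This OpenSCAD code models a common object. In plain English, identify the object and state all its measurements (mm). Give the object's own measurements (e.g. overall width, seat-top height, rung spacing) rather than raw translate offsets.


The wall frame of a small rectangular building: four walls, each 2860 mm tall and 161 mm thick, enclosing a footprint 5560 mm (x) by 5480 mm (y) outside-to-outside, with no floor or roof. The front and back walls (the −y and +y sides) span the full width; the two side walls fit between them.


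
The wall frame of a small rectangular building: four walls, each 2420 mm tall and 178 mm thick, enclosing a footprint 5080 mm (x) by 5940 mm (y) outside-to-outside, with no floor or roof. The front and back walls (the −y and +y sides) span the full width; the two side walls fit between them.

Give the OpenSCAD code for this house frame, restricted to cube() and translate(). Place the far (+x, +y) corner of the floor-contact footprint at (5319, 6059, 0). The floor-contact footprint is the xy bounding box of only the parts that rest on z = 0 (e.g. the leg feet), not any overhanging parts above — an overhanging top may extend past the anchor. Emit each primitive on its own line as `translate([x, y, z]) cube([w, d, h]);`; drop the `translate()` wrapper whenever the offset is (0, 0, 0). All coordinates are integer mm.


translate([239, 119, 0]) cube([5080, 178, 2420]);
translate([239, 5881, 0]) cube([5080, 178, 2420]);
translate([239, 297, 0]) cube([178, 5584, 2420]);
translate([5141, 297, 0]) cube([178, 5584, 2420]);


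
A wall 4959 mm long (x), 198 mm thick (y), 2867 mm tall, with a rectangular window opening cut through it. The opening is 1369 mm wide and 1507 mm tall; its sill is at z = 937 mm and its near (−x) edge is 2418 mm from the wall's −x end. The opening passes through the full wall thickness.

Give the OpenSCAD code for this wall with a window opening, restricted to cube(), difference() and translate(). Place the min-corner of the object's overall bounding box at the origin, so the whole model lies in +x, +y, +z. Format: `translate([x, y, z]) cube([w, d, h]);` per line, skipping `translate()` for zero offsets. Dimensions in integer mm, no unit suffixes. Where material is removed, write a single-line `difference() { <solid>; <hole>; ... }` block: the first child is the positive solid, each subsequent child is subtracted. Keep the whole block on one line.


difference() { cube([4959, 198, 2867]); translate([2418, 0, 937]) cube([1369, 198, 1507]); }


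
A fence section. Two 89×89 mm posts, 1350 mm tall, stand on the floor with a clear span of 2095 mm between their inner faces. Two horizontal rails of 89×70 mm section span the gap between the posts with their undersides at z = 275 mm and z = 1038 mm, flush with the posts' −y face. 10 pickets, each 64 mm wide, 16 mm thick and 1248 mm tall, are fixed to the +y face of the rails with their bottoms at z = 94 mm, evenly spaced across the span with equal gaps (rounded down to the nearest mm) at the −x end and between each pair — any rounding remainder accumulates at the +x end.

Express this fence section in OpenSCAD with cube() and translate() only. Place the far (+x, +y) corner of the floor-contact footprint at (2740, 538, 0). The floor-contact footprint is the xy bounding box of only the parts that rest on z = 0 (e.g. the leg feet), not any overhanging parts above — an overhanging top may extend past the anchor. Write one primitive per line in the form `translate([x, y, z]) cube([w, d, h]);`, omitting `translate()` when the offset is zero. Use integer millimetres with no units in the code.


translate([467, 449, 0]) cube([89, 89, 1350]);
translate([2651, 449, 0]) cube([89, 89, 1350]);
translate([556, 449, 275]) cube([2095, 89, 70]);
translate([556, 449, 1038]) cube([2095, 89, 70]);
translate([688, 538, 94]) cube([64, 16, 1248]);
translate([884, 538, 94]) cube([64, 16, 1248]);
translate([1080, 538, 94]) cube([64, 16, 1248]);
translate([1276, 538, 94]) cube([64, 16, 1248]);
translate([1472, 538, 94]) cube([64, 16, 1248]);
translate([1668, 538, 94]) cube([64, 16, 1248]);
translate([1864, 538, 94]) cube([64, 16, 1248]);
translate([2060, 538, 94]) cube([64, 16, 1248]);
translate([2256, 538, 94]) cube([64, 16, 1248]);
translate([2452, 538, 94]) cube([64, 16, 1248]);


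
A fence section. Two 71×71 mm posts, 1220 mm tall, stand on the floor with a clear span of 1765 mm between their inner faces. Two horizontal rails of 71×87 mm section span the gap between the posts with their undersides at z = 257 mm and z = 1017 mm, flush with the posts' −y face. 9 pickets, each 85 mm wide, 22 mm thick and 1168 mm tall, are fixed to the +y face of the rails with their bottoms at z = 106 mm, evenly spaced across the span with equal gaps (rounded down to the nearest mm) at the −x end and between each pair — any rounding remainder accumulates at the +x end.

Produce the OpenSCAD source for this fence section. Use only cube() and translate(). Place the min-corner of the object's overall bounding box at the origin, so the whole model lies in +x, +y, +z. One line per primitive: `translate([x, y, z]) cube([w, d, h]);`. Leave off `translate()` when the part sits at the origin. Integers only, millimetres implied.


cube([71, 71, 1220]);
translate([1836, 0, 0]) cube([71, 71, 1220]);
translate([71, 0, 257]) cube([1765, 71, 87]);
translate([71, 0, 1017]) cube([1765, 71, 87]);
translate([171, 71, 106]) cube([85, 22, 1168]);
translate([356, 71, 106]) cube([85, 22, 1168]);
translate([541, 71, 106]) cube([85, 22, 1168]);
translate([726, 71, 106]) cube([85, 22, 1168]);
translate([911, 71, 106]) cube([85, 22, 1168]);
translate([1096, 71, 106]) cube([85, 22, 1168]);
translate([1281, 71, 106]) cube([85, 22, 1168]);
translate([1466, 71, 106]) cube([85, 22, 1168]);
translate([1651, 71, 106]) cube([85, 22, 1168]);


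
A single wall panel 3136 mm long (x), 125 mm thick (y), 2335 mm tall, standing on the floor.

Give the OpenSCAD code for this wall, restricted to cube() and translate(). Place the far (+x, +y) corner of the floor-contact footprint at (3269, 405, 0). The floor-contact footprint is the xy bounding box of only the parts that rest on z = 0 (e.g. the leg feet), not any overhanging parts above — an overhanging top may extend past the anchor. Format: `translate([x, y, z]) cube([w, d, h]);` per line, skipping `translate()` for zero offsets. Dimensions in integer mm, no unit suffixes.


translate([133, 280, 0]) cube([3136, 125, 2335]);


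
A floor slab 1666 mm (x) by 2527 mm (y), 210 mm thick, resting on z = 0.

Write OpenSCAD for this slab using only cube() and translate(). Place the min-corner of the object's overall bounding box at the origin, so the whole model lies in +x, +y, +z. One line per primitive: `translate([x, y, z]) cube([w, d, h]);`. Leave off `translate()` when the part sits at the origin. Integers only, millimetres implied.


cube([1666, 2527, 210]);


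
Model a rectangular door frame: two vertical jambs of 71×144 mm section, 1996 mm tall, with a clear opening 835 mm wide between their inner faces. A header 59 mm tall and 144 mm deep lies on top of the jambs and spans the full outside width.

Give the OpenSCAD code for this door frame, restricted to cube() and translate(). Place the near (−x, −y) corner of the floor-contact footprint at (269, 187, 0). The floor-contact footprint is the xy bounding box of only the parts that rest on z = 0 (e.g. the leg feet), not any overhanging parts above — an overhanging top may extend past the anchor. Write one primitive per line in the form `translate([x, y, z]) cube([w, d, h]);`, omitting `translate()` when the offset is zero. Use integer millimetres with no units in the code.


translate([269, 187, 0]) cube([71, 144, 1996]);
translate([1175, 187, 0]) cube([71, 144, 1996]);
translate([269, 187, 1996]) cube([977, 144, 59]);


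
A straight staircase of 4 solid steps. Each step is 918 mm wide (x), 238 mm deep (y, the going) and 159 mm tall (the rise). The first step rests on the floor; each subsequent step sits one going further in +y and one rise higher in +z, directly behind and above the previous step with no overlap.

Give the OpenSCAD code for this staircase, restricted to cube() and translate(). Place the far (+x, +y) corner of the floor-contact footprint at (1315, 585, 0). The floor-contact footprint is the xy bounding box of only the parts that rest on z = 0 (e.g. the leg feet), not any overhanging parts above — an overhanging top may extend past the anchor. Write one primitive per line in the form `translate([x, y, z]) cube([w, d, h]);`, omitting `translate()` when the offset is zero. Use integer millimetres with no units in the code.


translate([397, 347, 0]) cube([918, 238, 159]);
translate([397, 585, 159]) cube([918, 238, 159]);
translate([397, 823, 318]) cube([918, 238, 159]);
translate([397, 1061, 477]) cube([918, 238, 159]);
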